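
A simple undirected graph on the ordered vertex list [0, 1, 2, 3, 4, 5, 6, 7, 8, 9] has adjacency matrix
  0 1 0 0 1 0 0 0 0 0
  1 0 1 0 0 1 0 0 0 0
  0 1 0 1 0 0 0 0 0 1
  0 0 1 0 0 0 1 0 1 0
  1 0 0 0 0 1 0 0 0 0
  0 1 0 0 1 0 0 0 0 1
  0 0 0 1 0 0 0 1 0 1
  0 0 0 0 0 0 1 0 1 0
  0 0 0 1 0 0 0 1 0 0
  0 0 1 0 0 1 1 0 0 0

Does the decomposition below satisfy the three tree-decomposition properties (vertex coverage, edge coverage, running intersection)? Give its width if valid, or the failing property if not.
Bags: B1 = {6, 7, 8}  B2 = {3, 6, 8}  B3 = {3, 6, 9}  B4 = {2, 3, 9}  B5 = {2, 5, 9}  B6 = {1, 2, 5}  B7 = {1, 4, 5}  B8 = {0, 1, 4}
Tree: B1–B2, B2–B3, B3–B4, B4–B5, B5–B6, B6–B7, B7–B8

Yes; width 2.

Checking the three conditions: (i) the bags cover all of {0, 1, 2, 3, 4, 5, 6, 7, 8, 9}; (ii) for each edge, some bag contains both endpoints; (iii) the bags containing any fixed vertex form a subtree. All hold, so the decomposition is valid with width 3 − 1 = 2.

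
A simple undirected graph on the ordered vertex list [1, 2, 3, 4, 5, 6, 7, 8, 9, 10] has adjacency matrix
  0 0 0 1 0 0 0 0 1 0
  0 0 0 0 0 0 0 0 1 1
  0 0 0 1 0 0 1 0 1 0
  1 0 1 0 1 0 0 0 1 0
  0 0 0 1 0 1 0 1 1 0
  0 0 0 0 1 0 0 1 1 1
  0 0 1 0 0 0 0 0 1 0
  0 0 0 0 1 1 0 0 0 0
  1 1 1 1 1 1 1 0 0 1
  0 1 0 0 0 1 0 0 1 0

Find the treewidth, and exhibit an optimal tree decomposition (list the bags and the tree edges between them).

Every bag has size at most 3, so the width is 3 − 1 = 2 and tw(G) ≤ 2. On the other hand G contains the 3-clique {5, 6, 8}. A clique must lie in a single bag of any decomposition, so no decomposition can have width below 2. Therefore the treewidth is 2.

Treewidth 2.
One such decomposition:
Bags: B1 = {5, 6, 9}  B2 = {6, 9, 10}  B3 = {4, 5, 9}  B4 = {2, 9, 10}  B5 = {1, 4, 9}  B6 = {5, 6, 8}  B7 = {3, 4, 9}  B8 = {3, 7, 9}
Tree: B1–B2, B1–B3, B2–B4, B3–B5, B1–B6, B5–B7, B7–B8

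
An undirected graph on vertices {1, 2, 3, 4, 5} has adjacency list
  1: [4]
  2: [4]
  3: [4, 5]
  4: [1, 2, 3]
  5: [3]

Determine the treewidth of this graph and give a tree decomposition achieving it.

Every bag has size at most 2, so the width is 2 − 1 = 1 and tw(G) ≤ 1. Since G has at least one edge (e.g. 2–4), it is not an edgeless graph, so tw(G) ≥ 1. The upper and lower bounds meet at 1, so that is the treewidth.

Treewidth 1.
One such decomposition:
Bags: B1 = {2, 4}  B2 = {3, 4}  B3 = {3, 5}  B4 = {1, 4}
Tree: B1–B2, B2–B3, B1–B4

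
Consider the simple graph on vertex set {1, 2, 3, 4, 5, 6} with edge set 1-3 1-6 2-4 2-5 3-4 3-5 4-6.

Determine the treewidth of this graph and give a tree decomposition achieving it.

Treewidth 2.
One optimal decomposition is:
Bags: B1 = {2, 4, 5}  B2 = {3, 4, 5}  B3 = {3, 4, 6}  B4 = {1, 3, 6}
Tree: B1–B2, B2–B3, B3–B4

Each bag holds 3 vertices, so the decomposition has width 2, which upper-bounds the treewidth. For the lower bound, G contains the cycle 2–5–3–4–2, so G is not a forest; only forests have treewidth ≤ 1, hence tw(G) ≥ 2. Hence tw(G) = 2 exactly.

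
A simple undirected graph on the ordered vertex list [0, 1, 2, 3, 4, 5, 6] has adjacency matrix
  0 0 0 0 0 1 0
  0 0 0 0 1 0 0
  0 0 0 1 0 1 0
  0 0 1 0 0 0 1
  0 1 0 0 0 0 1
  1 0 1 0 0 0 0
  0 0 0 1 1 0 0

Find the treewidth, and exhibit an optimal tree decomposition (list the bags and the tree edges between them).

Treewidth 1.
One such decomposition:
Bags: B1 = {0, 5}  B2 = {2, 5}  B3 = {2, 3}  B4 = {3, 6}  B5 = {4, 6}  B6 = {1, 4}
Tree: B1–B2, B2–B3, B3–B4, B4–B5, B5–B6

Each bag holds 2 vertices, so the decomposition has width 1, which upper-bounds the treewidth. G has an edge, so its treewidth is at least 1. Therefore the treewidth is 1.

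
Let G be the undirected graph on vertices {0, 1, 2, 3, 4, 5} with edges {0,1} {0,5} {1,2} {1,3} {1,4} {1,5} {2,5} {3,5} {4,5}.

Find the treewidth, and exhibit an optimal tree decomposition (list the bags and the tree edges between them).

The largest bag has 3 vertices, giving width 2; this decomposition certifies tw(G) ≤ 2. For the lower bound, the 3 vertices {0, 1, 5} are pairwise adjacent, and any tree decomposition puts a clique entirely inside one bag — forcing width ≥ 2. Hence tw(G) = 2 exactly.

Treewidth 2.
One optimal decomposition is:
Bags: B1 = {0, 1, 5}  B2 = {1, 3, 5}  B3 = {1, 2, 5}  B4 = {1, 4, 5}
Tree: B1–B2, B1–B3, B1–B4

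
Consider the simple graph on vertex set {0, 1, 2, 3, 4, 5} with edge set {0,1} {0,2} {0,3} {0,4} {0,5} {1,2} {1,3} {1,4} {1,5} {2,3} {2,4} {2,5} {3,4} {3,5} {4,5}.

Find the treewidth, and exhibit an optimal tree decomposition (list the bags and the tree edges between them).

Treewidth 5.
Bags: B1 = {0, 1, 2, 3, 4, 5}
Tree: (single bag)

With just one bag of size 6, the width is 6 − 1 = 5, so tw(G) ≤ 5. On the other hand G contains the 6-clique {0, 1, 2, 3, 4, 5}. A clique must lie in a single bag of any decomposition, so no decomposition can have width below 5. The upper and lower bounds meet at 5, so that is the treewidth.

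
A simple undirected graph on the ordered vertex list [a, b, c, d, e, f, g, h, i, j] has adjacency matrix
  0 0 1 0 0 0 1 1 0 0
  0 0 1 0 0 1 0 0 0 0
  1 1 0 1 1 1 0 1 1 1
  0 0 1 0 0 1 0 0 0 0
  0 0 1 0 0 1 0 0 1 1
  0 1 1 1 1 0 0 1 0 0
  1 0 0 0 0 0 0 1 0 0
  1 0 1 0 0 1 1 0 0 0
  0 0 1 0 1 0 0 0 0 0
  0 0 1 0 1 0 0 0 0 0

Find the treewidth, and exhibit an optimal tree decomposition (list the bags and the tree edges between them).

Every bag has size at most 3, so the width is 3 − 1 = 2 and tw(G) ≤ 2. For the lower bound, the 3 vertices {a, g, h} are pairwise adjacent, and any tree decomposition puts a clique entirely inside one bag — forcing width ≥ 2. Hence tw(G) = 2 exactly.

Treewidth 2.
One optimal decomposition is:
Bags: B1 = {c, e, f}  B2 = {c, f, h}  B3 = {b, c, f}  B4 = {c, e, j}  B5 = {c, d, f}  B6 = {a, c, h}  B7 = {a, g, h}  B8 = {c, e, i}
Tree: B1–B2, B1–B3, B1–B4, B1–B5, B2–B6, B6–B7, B1–B8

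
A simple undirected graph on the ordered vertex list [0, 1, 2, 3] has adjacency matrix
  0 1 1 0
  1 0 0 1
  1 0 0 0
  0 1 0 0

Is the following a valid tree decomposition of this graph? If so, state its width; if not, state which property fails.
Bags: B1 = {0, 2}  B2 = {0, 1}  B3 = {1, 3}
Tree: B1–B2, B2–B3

Every vertex of G appears in some bag (union = {0, 1, 2, 3}); every edge is covered by a bag; and for each vertex v the set of bags containing v is connected in the bag tree. The decomposition is therefore valid. The largest bag has 2 vertices, so the width is 1.

Yes; width 1.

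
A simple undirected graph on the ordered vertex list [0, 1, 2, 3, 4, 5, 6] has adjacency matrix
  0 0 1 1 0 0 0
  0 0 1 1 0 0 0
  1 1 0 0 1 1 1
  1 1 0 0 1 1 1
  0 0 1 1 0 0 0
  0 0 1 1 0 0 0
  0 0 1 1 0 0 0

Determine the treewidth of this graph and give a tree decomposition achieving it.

Every bag has size at most 3, so the width is 3 − 1 = 2 and tw(G) ≤ 2. Since 3–6–2–1–3 is a cycle in G, G is not acyclic. Forests are exactly the graphs of treewidth ≤ 1, so tw(G) ≥ 2. Hence tw(G) = 2 exactly.

Treewidth 2.
One optimal decomposition is:
Bags: B1 = {2, 3, 6}  B2 = {1, 2, 3}  B3 = {2, 3, 4}  B4 = {0, 2, 3}  B5 = {2, 3, 5}
Tree: B1–B2, B2–B3, B3–B4, B4–B5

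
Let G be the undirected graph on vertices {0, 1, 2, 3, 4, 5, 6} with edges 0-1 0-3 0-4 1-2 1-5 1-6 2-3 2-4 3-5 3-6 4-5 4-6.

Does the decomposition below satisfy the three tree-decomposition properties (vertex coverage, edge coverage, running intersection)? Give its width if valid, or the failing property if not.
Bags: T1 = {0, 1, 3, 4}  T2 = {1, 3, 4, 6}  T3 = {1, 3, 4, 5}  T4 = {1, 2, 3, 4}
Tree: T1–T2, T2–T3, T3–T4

Checking the three conditions: (i) the bags cover all of {0, 1, 2, 3, 4, 5, 6}; (ii) for each edge, some bag contains both endpoints; (iii) the bags containing any fixed vertex form a subtree. All hold, so the decomposition is valid with width 4 − 1 = 3.

Yes; width 3.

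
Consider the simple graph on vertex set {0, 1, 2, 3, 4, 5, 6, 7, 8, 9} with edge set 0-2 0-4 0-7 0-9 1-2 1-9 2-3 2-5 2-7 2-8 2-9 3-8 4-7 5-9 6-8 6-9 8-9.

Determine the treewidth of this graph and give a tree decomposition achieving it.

Treewidth 2.
Bags: B1 = {2, 8, 9}  B2 = {1, 2, 9}  B3 = {0, 2, 9}  B4 = {6, 8, 9}  B5 = {2, 5, 9}  B6 = {2, 3, 8}  B7 = {0, 2, 7}  B8 = {0, 4, 7}
Tree: B1–B2, B1–B3, B1–B4, B3–B5, B1–B6, B3–B7, B7–B8

The largest bag has 3 vertices, giving width 2; this decomposition certifies tw(G) ≤ 2. Conversely, {0, 2, 9} is a clique of size 3, and the vertices of any clique must share a bag in every tree decomposition; so some bag has ≥ 3 vertices and tw(G) ≥ 2. Therefore the treewidth is 2.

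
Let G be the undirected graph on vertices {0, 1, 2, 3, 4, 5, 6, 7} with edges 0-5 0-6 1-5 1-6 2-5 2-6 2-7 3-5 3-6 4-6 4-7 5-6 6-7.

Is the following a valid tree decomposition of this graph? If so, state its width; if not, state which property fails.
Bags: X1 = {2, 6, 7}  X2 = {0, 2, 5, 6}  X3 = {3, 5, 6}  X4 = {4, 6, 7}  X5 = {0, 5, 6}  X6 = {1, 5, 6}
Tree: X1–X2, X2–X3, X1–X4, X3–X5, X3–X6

A tree decomposition must satisfy three properties: every vertex lies in some bag; for every edge, both endpoints lie together in some bag; and for every vertex, the bags containing it form a connected subtree. Here bags containing vertex 0 are not connected in the tree, so the decomposition is invalid.

No — bags containing vertex 0 are not connected in the tree.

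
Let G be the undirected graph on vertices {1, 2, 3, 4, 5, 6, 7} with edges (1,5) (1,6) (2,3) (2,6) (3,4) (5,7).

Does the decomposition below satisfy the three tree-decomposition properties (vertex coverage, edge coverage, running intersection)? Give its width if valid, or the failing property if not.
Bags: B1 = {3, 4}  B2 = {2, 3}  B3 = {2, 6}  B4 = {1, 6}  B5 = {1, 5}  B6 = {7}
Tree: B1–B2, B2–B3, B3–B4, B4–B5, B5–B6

No — edge (5,7) lies in no bag.

A tree decomposition must satisfy three properties: every vertex lies in some bag; for every edge, both endpoints lie together in some bag; and for every vertex, the bags containing it form a connected subtree. Here edge (5,7) lies in no bag, so the decomposition is invalid.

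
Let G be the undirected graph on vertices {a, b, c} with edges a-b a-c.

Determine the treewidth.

1

A width-1 tree decomposition is:
Bags: B1 = {a, b}  B2 = {a, c}
Tree: B1–B2
Each bag holds 2 vertices, so the decomposition has width 1, which upper-bounds the treewidth. Any graph with an edge has treewidth ≥ 1, and G has the edge a–b. Combining the bounds, tw(G) = 1.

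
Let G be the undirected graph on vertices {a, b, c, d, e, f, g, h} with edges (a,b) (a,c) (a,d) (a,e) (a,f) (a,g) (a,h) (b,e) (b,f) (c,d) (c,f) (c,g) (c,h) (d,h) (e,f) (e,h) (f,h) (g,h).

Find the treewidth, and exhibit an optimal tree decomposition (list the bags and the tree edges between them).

The largest bag has 4 vertices, giving width 3; this decomposition certifies tw(G) ≤ 3. For the lower bound, the 4 vertices {a, e, f, h} are pairwise adjacent, and any tree decomposition puts a clique entirely inside one bag — forcing width ≥ 3. Therefore the treewidth is 3.

Treewidth 3.
Bags: B1 = {a, c, g, h}  B2 = {a, c, f, h}  B3 = {a, e, f, h}  B4 = {a, b, e, f}  B5 = {a, c, d, h}
Tree: B1–B2, B2–B3, B3–B4, B1–B5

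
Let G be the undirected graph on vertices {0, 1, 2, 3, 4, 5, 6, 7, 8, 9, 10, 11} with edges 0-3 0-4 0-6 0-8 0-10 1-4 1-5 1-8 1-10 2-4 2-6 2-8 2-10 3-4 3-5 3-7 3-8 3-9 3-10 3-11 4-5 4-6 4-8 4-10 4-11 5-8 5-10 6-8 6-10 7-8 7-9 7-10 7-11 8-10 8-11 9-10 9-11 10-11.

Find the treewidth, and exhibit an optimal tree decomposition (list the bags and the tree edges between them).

Treewidth 4.
One optimal decomposition is:
Bags: B1 = {3, 7, 8, 10, 11}  B2 = {3, 4, 8, 10, 11}  B3 = {0, 3, 4, 8, 10}  B4 = {3, 4, 5, 8, 10}  B5 = {1, 4, 5, 8, 10}  B6 = {0, 4, 6, 8, 10}  B7 = {3, 7, 9, 10, 11}  B8 = {2, 4, 6, 8, 10}
Tree: B1–B2, B2–B3, B2–B4, B4–B5, B3–B6, B1–B7, B6–B8

Each bag holds 5 vertices, so the decomposition has width 4, which upper-bounds the treewidth. On the other hand G contains the 5-clique {1, 4, 5, 8, 10}. A clique must lie in a single bag of any decomposition, so no decomposition can have width below 4. Hence tw(G) = 4 exactly.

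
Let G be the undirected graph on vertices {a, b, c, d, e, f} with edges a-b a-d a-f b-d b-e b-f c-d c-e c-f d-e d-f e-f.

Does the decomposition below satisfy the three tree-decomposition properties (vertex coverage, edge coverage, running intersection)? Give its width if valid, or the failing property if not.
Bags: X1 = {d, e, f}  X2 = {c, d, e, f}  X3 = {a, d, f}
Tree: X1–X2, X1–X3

A tree decomposition must satisfy three properties: every vertex lies in some bag; for every edge, both endpoints lie together in some bag; and for every vertex, the bags containing it form a connected subtree. Here vertex b appears in no bag, so the decomposition is invalid.

No — vertex b appears in no bag.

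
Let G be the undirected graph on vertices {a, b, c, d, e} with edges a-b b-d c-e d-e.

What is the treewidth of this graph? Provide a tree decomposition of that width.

Treewidth 1.
One such decomposition:
Bags: B1 = {c, e}  B2 = {d, e}  B3 = {b, d}  B4 = {a, b}
Tree: B1–B2, B2–B3, B3–B4

Every bag has size at most 2, so the width is 2 − 1 = 1 and tw(G) ≤ 1. Any graph with an edge has treewidth ≥ 1, and G has the edge c–e. The upper and lower bounds meet at 1, so that is the treewidth.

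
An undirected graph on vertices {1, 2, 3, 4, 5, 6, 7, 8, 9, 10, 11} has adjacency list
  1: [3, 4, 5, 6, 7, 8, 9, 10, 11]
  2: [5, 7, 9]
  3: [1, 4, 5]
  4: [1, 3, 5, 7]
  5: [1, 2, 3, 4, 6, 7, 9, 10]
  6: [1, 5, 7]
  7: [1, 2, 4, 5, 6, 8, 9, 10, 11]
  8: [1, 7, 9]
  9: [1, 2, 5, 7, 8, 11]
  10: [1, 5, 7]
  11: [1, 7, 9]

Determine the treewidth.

A width-3 tree decomposition is:
Bags: B1 = {1, 7, 9, 11}  B2 = {1, 5, 7, 9}  B3 = {1, 5, 7, 10}  B4 = {1, 7, 8, 9}  B5 = {1, 5, 6, 7}  B6 = {1, 4, 5, 7}  B7 = {2, 5, 7, 9}  B8 = {1, 3, 4, 5}
Tree: B1–B2, B2–B3, B1–B4, B3–B5, B3–B6, B2–B7, B6–B8
Each bag holds 4 vertices, so the decomposition has width 3, which upper-bounds the treewidth. Conversely, {1, 3, 4, 5} is a clique of size 4, and the vertices of any clique must share a bag in every tree decomposition; so some bag has ≥ 4 vertices and tw(G) ≥ 3. Combining the bounds, tw(G) = 3.

3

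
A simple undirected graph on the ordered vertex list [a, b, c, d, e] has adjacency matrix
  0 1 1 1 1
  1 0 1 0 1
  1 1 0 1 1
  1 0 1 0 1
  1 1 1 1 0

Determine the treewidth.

3

A width-3 tree decomposition is:
Bags: B1 = {a, b, c, e}  B2 = {a, c, d, e}
Tree: B1–B2
Every bag has size at most 4, so the width is 4 − 1 = 3 and tw(G) ≤ 3. On the other hand G contains the 4-clique {a, c, d, e}. A clique must lie in a single bag of any decomposition, so no decomposition can have width below 3. Hence tw(G) = 3 exactly.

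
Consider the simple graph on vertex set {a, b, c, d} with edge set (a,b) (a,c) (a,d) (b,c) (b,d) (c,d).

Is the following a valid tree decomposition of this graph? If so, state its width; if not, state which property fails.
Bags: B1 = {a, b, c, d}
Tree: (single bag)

Vertex coverage: the bags together contain {a, b, c, d}, the full vertex set. Edge coverage: each edge of G has both endpoints in at least one bag. Running intersection: for every vertex, the bags containing it form a connected subtree. All three properties hold, so this is a valid tree decomposition of width max|bag| − 1 = 3, and hence tw(G) ≤ 3.

Yes; width 3.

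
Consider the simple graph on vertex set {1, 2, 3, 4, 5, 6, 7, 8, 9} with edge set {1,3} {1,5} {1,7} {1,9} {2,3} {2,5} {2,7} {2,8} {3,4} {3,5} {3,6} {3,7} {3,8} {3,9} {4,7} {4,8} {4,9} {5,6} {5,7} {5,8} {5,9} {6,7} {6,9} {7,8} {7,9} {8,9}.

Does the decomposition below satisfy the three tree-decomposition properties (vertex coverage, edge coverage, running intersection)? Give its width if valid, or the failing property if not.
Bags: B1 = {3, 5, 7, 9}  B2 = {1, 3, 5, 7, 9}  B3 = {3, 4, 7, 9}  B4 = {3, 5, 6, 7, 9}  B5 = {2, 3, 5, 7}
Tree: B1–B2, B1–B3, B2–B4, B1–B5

No — vertex 8 appears in no bag.

A tree decomposition must satisfy three properties: every vertex lies in some bag; for every edge, both endpoints lie together in some bag; and for every vertex, the bags containing it form a connected subtree. Here vertex 8 appears in no bag, so the decomposition is invalid.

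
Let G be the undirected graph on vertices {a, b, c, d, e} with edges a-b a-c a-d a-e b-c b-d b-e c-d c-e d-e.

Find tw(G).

4

A width-4 tree decomposition is:
Bags: B1 = {a, b, c, d, e}
Tree: (single bag)
A single bag containing all 5 vertices is trivially a valid decomposition of width 4. Conversely, {a, b, c, d, e} is a clique of size 5, and the vertices of any clique must share a bag in every tree decomposition; so some bag has ≥ 5 vertices and tw(G) ≥ 4. Therefore the treewidth is 4.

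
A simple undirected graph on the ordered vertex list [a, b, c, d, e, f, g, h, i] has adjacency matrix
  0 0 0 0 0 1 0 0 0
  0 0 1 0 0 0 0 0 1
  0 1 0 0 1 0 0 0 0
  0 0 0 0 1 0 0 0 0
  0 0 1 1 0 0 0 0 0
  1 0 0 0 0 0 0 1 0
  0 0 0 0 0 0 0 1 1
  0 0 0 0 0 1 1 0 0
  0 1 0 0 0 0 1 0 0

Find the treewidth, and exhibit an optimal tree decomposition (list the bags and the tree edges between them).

Treewidth 1.
One such decomposition:
Bags: B1 = {d, e}  B2 = {c, e}  B3 = {b, c}  B4 = {b, i}  B5 = {g, i}  B6 = {g, h}  B7 = {f, h}  B8 = {a, f}
Tree: B1–B2, B2–B3, B3–B4, B4–B5, B5–B6, B6–B7, B7–B8

Each bag holds 2 vertices, so the decomposition has width 1, which upper-bounds the treewidth. Since G has at least one edge (e.g. d–e), it is not an edgeless graph, so tw(G) ≥ 1. Combining the bounds, tw(G) = 1.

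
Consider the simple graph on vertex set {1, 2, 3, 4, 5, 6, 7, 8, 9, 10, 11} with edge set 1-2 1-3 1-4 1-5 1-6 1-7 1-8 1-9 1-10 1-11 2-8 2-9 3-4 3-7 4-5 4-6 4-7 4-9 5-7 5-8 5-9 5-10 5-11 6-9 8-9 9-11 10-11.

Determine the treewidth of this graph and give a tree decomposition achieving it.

The largest bag has 4 vertices, giving width 3; this decomposition certifies tw(G) ≤ 3. On the other hand G contains the 4-clique {1, 2, 8, 9}. A clique must lie in a single bag of any decomposition, so no decomposition can have width below 3. Combining the bounds, tw(G) = 3.

Treewidth 3.
One optimal decomposition is:
Bags: B1 = {1, 4, 5, 7}  B2 = {1, 4, 5, 9}  B3 = {1, 5, 9, 11}  B4 = {1, 5, 10, 11}  B5 = {1, 3, 4, 7}  B6 = {1, 5, 8, 9}  B7 = {1, 4, 6, 9}  B8 = {1, 2, 8, 9}
Tree: B1–B2, B2–B3, B3–B4, B1–B5, B3–B6, B2–B7, B6–B8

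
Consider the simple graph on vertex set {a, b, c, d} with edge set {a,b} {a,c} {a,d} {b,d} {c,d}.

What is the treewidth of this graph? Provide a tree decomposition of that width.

Each bag holds 3 vertices, so the decomposition has width 2, which upper-bounds the treewidth. Conversely, {a, c, d} is a clique of size 3, and the vertices of any clique must share a bag in every tree decomposition; so some bag has ≥ 3 vertices and tw(G) ≥ 2. Combining the bounds, tw(G) = 2.

Treewidth 2.
One optimal decomposition is:
Bags: B1 = {a, b, d}  B2 = {a, c, d}
Tree: B1–B2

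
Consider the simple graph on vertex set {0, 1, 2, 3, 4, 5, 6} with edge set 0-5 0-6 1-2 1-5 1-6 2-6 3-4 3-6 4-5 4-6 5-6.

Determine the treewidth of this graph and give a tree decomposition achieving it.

Treewidth 2.
One such decomposition:
Bags: B1 = {1, 5, 6}  B2 = {4, 5, 6}  B3 = {0, 5, 6}  B4 = {1, 2, 6}  B5 = {3, 4, 6}
Tree: B1–B2, B1–B3, B1–B4, B2–B5

Every bag has size at most 3, so the width is 3 − 1 = 2 and tw(G) ≤ 2. Conversely, {1, 2, 6} is a clique of size 3, and the vertices of any clique must share a bag in every tree decomposition; so some bag has ≥ 3 vertices and tw(G) ≥ 2. Combining the bounds, tw(G) = 2.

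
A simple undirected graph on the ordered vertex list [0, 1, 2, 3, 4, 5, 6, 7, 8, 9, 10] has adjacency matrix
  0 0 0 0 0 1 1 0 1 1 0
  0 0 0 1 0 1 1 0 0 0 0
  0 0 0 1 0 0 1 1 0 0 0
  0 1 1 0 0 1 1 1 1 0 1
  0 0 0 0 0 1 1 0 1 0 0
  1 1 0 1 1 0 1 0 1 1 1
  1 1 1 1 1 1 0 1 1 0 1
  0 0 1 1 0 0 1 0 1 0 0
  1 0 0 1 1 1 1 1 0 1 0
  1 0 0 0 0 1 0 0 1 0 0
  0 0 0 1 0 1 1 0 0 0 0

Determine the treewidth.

3

A width-3 tree decomposition is:
Bags: B1 = {0, 5, 6, 8}  B2 = {3, 5, 6, 8}  B3 = {3, 6, 7, 8}  B4 = {0, 5, 8, 9}  B5 = {2, 3, 6, 7}  B6 = {1, 3, 5, 6}  B7 = {4, 5, 6, 8}  B8 = {3, 5, 6, 10}
Tree: B1–B2, B2–B3, B1–B4, B3–B5, B2–B6, B1–B7, B6–B8
The largest bag has 4 vertices, giving width 3; this decomposition certifies tw(G) ≤ 3. On the other hand G contains the 4-clique {0, 5, 8, 9}. A clique must lie in a single bag of any decomposition, so no decomposition can have width below 3. Therefore the treewidth is 3.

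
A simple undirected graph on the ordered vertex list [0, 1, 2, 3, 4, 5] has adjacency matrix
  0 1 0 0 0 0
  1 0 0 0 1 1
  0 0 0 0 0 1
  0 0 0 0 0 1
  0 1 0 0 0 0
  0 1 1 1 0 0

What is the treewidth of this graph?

A width-1 tree decomposition is:
Bags: B1 = {3, 5}  B2 = {1, 5}  B3 = {1, 4}  B4 = {0, 1}  B5 = {2, 5}
Tree: B1–B2, B2–B3, B2–B4, B2–B5
Every bag has size at most 2, so the width is 2 − 1 = 1 and tw(G) ≤ 1. Any graph with an edge has treewidth ≥ 1, and G has the edge 5–3. Combining the bounds, tw(G) = 1.

1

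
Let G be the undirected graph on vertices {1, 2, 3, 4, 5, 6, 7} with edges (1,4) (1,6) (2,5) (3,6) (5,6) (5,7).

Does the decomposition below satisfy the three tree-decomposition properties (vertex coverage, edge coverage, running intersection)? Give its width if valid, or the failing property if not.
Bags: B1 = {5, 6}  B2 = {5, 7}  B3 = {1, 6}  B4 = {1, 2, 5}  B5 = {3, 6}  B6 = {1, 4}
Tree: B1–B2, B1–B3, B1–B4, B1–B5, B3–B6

No — bags containing vertex 1 are not connected in the tree.

A tree decomposition must satisfy three properties: every vertex lies in some bag; for every edge, both endpoints lie together in some bag; and for every vertex, the bags containing it form a connected subtree. Here bags containing vertex 1 are not connected in the tree, so the decomposition is invalid.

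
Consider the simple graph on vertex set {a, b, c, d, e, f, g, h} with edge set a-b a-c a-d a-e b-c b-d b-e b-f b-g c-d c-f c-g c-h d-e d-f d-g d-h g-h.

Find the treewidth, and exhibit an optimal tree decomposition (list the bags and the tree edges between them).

Every bag has size at most 4, so the width is 4 − 1 = 3 and tw(G) ≤ 3. Conversely, {c, d, g, h} is a clique of size 4, and the vertices of any clique must share a bag in every tree decomposition; so some bag has ≥ 4 vertices and tw(G) ≥ 3. Combining the bounds, tw(G) = 3.

Treewidth 3.
Bags: B1 = {a, b, c, d}  B2 = {b, c, d, g}  B3 = {a, b, d, e}  B4 = {b, c, d, f}  B5 = {c, d, g, h}
Tree: B1–B2, B1–B3, B2–B4, B2–B5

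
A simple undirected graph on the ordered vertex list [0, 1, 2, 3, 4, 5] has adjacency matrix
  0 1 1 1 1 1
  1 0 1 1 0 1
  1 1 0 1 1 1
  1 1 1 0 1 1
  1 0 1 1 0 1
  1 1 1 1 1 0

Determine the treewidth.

A width-4 tree decomposition is:
Bags: B1 = {0, 1, 2, 3, 5}  B2 = {0, 2, 3, 4, 5}
Tree: B1–B2
The largest bag has 5 vertices, giving width 4; this decomposition certifies tw(G) ≤ 4. On the other hand G contains the 5-clique {0, 1, 2, 3, 5}. A clique must lie in a single bag of any decomposition, so no decomposition can have width below 4. Therefore the treewidth is 4.

4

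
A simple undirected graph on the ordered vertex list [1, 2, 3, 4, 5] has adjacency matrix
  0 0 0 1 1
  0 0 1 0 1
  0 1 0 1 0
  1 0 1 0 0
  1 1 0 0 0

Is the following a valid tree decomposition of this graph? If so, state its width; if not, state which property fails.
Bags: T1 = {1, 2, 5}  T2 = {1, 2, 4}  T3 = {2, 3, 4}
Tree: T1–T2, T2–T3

Yes; width 2.

Checking the three conditions: (i) the bags cover all of {1, 2, 3, 4, 5}; (ii) for each edge, some bag contains both endpoints; (iii) the bags containing any fixed vertex form a subtree. All hold, so the decomposition is valid with width 3 − 1 = 2.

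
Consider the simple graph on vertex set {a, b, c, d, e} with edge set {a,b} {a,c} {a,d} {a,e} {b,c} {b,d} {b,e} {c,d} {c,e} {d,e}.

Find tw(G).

4

A width-4 tree decomposition is:
Bags: B1 = {a, b, c, d, e}
Tree: (single bag)
A single bag containing all 5 vertices is trivially a valid decomposition of width 4. On the other hand G contains the 5-clique {a, b, c, d, e}. A clique must lie in a single bag of any decomposition, so no decomposition can have width below 4. Combining the bounds, tw(G) = 4.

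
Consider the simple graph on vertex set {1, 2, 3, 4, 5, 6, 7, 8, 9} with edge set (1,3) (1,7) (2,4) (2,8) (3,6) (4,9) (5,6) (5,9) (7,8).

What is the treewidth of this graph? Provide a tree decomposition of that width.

Treewidth 2.
One such decomposition:
Bags: B1 = {3, 5, 6}  B2 = {1, 3, 5}  B3 = {1, 5, 7}  B4 = {5, 7, 8}  B5 = {2, 5, 8}  B6 = {2, 4, 5}  B7 = {4, 5, 9}
Tree: B1–B2, B2–B3, B3–B4, B4–B5, B5–B6, B6–B7

Every bag has size at most 3, so the width is 3 − 1 = 2 and tw(G) ≤ 2. Since 5–6–3–1–7–8–2–4–9–5 is a cycle in G, G is not acyclic. Forests are exactly the graphs of treewidth ≤ 1, so tw(G) ≥ 2. Hence tw(G) = 2 exactly.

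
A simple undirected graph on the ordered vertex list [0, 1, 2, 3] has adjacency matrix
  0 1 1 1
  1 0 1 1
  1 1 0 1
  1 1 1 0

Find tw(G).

A width-3 tree decomposition is:
Bags: B1 = {0, 1, 2, 3}
Tree: (single bag)
A single bag containing all 4 vertices is trivially a valid decomposition of width 3. On the other hand G contains the 4-clique {0, 1, 2, 3}. A clique must lie in a single bag of any decomposition, so no decomposition can have width below 3. Hence tw(G) = 3 exactly.

3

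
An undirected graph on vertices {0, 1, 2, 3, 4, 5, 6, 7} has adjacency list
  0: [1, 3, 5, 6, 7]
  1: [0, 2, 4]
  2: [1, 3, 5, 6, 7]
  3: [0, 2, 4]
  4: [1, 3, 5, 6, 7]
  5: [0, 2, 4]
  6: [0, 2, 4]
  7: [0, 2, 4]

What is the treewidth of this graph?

A width-3 tree decomposition is:
Bags: B1 = {0, 2, 4, 5}  B2 = {0, 1, 2, 4}  B3 = {0, 2, 3, 4}  B4 = {0, 2, 4, 7}  B5 = {0, 2, 4, 6}
Tree: B1–B2, B2–B3, B3–B4, B4–B5
Every bag has size at most 4, so the width is 4 − 1 = 3 and tw(G) ≤ 3. For the lower bound: the 4 vertex sets {4,5}, {1,2}, {0}, {3} are disjoint, each induces a connected subgraph, and every pair is joined by at least one edge of G. Contracting each set to a single vertex therefore yields K_{4} as a minor, and since treewidth is minor-monotone, tw(G) ≥ tw(K_{4}) = 3. Therefore the treewidth is 3.

3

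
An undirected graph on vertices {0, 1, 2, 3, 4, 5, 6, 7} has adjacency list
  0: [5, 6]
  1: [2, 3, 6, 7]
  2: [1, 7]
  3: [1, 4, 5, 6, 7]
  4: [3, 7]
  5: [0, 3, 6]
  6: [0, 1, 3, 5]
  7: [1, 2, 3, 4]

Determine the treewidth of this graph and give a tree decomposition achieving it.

Every bag has size at most 3, so the width is 3 − 1 = 2 and tw(G) ≤ 2. Conversely, {0, 5, 6} is a clique of size 3, and the vertices of any clique must share a bag in every tree decomposition; so some bag has ≥ 3 vertices and tw(G) ≥ 2. Combining the bounds, tw(G) = 2.

Treewidth 2.
One optimal decomposition is:
Bags: B1 = {1, 3, 7}  B2 = {3, 4, 7}  B3 = {1, 3, 6}  B4 = {3, 5, 6}  B5 = {0, 5, 6}  B6 = {1, 2, 7}
Tree: B1–B2, B1–B3, B3–B4, B4–B5, B1–B6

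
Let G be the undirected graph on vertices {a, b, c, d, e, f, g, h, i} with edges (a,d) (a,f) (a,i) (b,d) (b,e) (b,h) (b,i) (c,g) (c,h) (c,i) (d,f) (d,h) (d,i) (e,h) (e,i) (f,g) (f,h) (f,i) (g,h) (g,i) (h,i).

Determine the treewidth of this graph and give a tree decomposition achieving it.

Each bag holds 4 vertices, so the decomposition has width 3, which upper-bounds the treewidth. For the lower bound, the 4 vertices {d, f, h, i} are pairwise adjacent, and any tree decomposition puts a clique entirely inside one bag — forcing width ≥ 3. Therefore the treewidth is 3.

Treewidth 3.
One such decomposition:
Bags: B1 = {b, d, h, i}  B2 = {d, f, h, i}  B3 = {f, g, h, i}  B4 = {c, g, h, i}  B5 = {b, e, h, i}  B6 = {a, d, f, i}
Tree: B1–B2, B2–B3, B3–B4, B1–B5, B2–B6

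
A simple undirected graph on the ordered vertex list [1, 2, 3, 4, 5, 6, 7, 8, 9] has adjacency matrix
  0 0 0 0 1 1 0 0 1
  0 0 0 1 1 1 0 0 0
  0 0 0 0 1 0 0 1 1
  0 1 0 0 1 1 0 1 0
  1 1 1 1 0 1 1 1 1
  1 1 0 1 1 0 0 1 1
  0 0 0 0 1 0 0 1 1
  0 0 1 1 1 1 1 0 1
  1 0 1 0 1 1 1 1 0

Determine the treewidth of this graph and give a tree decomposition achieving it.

Each bag holds 4 vertices, so the decomposition has width 3, which upper-bounds the treewidth. On the other hand G contains the 4-clique {3, 5, 8, 9}. A clique must lie in a single bag of any decomposition, so no decomposition can have width below 3. Combining the bounds, tw(G) = 3.

Treewidth 3.
One optimal decomposition is:
Bags: B1 = {5, 6, 8, 9}  B2 = {3, 5, 8, 9}  B3 = {4, 5, 6, 8}  B4 = {2, 4, 5, 6}  B5 = {5, 7, 8, 9}  B6 = {1, 5, 6, 9}
Tree: B1–B2, B1–B3, B3–B4, B1–B5, B1–B6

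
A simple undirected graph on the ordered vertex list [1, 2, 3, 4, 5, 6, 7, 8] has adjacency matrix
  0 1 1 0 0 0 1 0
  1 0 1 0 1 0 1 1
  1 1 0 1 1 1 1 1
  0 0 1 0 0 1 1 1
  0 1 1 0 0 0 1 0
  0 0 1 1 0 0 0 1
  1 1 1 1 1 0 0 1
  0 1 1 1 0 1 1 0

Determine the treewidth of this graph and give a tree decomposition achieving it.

Treewidth 3.
Bags: B1 = {3, 4, 7, 8}  B2 = {3, 4, 6, 8}  B3 = {2, 3, 7, 8}  B4 = {2, 3, 5, 7}  B5 = {1, 2, 3, 7}
Tree: B1–B2, B1–B3, B3–B4, B4–B5

The largest bag has 4 vertices, giving width 3; this decomposition certifies tw(G) ≤ 3. For the lower bound, the 4 vertices {3, 4, 6, 8} are pairwise adjacent, and any tree decomposition puts a clique entirely inside one bag — forcing width ≥ 3. Therefore the treewidth is 3.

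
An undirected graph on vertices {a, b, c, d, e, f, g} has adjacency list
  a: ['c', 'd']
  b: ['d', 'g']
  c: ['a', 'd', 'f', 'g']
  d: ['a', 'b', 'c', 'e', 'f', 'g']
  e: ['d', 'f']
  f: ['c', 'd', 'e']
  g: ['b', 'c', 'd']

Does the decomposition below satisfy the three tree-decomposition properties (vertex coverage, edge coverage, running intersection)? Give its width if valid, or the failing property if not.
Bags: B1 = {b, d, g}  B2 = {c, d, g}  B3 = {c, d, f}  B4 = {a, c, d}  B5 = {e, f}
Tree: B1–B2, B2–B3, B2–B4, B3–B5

A tree decomposition must satisfy three properties: every vertex lies in some bag; for every edge, both endpoints lie together in some bag; and for every vertex, the bags containing it form a connected subtree. Here edge (d,e) lies in no bag, so the decomposition is invalid.

No — edge (d,e) lies in no bag.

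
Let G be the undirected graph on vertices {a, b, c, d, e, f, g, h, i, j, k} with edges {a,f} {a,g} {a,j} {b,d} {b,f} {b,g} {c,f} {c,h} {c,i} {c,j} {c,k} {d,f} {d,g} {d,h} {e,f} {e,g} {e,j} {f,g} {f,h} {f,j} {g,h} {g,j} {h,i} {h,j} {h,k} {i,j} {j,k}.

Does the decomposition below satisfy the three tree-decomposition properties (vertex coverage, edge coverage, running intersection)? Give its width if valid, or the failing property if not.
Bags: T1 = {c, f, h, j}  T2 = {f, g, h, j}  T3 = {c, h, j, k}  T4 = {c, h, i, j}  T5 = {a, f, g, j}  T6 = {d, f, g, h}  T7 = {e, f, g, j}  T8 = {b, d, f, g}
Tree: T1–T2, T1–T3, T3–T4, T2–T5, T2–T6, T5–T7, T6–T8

Vertex coverage: the bags together contain {a, b, c, d, e, f, g, h, i, j, k}, the full vertex set. Edge coverage: each edge of G has both endpoints in at least one bag. Running intersection: for every vertex, the bags containing it form a connected subtree. All three properties hold, so this is a valid tree decomposition of width max|bag| − 1 = 3, and hence tw(G) ≤ 3.

Yes; width 3.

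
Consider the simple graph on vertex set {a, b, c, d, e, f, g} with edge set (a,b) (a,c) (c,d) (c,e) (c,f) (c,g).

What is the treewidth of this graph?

1

A width-1 tree decomposition is:
Bags: B1 = {a, c}  B2 = {c, g}  B3 = {c, f}  B4 = {c, d}  B5 = {c, e}  B6 = {a, b}
Tree: B1–B2, B2–B3, B1–B4, B3–B5, B1–B6
Each bag holds 2 vertices, so the decomposition has width 1, which upper-bounds the treewidth. Since G has at least one edge (e.g. a–c), it is not an edgeless graph, so tw(G) ≥ 1. Combining the bounds, tw(G) = 1.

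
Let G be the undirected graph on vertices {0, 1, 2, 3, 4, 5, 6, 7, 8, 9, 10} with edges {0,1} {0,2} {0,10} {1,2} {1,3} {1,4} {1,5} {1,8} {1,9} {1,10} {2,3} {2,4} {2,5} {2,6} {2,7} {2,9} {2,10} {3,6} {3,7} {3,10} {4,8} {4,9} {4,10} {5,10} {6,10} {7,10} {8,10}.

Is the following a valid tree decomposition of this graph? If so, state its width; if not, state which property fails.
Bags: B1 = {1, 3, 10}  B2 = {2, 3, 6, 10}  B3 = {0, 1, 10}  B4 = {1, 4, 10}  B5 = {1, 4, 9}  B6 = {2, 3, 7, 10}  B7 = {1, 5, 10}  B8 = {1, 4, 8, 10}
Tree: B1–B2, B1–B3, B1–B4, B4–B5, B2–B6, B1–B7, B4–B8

No — edge (2,1) lies in no bag.

A tree decomposition must satisfy three properties: every vertex lies in some bag; for every edge, both endpoints lie together in some bag; and for every vertex, the bags containing it form a connected subtree. Here edge (2,1) lies in no bag, so the decomposition is invalid.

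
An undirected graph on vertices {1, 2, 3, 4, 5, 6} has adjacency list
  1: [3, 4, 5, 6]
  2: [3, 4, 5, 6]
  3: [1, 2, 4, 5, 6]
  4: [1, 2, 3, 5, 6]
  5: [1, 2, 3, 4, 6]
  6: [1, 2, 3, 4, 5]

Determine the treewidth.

4

A width-4 tree decomposition is:
Bags: B1 = {2, 3, 4, 5, 6}  B2 = {1, 3, 4, 5, 6}
Tree: B1–B2
Each bag holds 5 vertices, so the decomposition has width 4, which upper-bounds the treewidth. For the lower bound, the 5 vertices {1, 3, 4, 5, 6} are pairwise adjacent, and any tree decomposition puts a clique entirely inside one bag — forcing width ≥ 4. Hence tw(G) = 4 exactly.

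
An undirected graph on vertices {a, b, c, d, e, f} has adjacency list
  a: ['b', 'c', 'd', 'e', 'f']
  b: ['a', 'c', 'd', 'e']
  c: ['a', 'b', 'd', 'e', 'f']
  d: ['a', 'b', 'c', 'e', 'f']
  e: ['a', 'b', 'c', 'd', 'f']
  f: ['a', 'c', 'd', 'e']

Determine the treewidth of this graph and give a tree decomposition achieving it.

Every bag has size at most 5, so the width is 5 − 1 = 4 and tw(G) ≤ 4. Conversely, {a, c, d, e, f} is a clique of size 5, and the vertices of any clique must share a bag in every tree decomposition; so some bag has ≥ 5 vertices and tw(G) ≥ 4. Combining the bounds, tw(G) = 4.

Treewidth 4.
One such decomposition:
Bags: B1 = {a, b, c, d, e}  B2 = {a, c, d, e, f}
Tree: B1–B2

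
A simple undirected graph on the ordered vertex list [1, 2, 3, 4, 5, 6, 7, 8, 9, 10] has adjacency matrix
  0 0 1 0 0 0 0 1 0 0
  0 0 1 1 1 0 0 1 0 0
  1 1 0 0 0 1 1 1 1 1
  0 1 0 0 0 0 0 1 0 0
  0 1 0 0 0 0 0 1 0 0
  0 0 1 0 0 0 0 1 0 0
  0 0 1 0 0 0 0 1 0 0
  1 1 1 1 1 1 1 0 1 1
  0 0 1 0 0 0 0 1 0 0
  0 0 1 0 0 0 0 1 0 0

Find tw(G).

A width-2 tree decomposition is:
Bags: B1 = {2, 3, 8}  B2 = {3, 6, 8}  B3 = {1, 3, 8}  B4 = {2, 5, 8}  B5 = {3, 7, 8}  B6 = {2, 4, 8}  B7 = {3, 8, 9}  B8 = {3, 8, 10}
Tree: B1–B2, B1–B3, B1–B4, B2–B5, B1–B6, B3–B7, B3–B8
Each bag holds 3 vertices, so the decomposition has width 2, which upper-bounds the treewidth. For the lower bound, the 3 vertices {1, 3, 8} are pairwise adjacent, and any tree decomposition puts a clique entirely inside one bag — forcing width ≥ 2. The upper and lower bounds meet at 2, so that is the treewidth.

2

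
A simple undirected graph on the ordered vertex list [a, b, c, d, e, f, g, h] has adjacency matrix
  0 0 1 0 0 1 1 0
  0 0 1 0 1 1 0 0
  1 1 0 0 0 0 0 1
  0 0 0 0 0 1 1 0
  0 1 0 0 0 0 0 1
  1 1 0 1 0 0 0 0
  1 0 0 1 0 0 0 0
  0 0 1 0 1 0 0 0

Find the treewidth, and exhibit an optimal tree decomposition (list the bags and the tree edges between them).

Every bag has size at most 3, so the width is 3 − 1 = 2 and tw(G) ≤ 2. For the lower bound, G contains the cycle d–g–a–f–d, so G is not a forest; only forests have treewidth ≤ 1, hence tw(G) ≥ 2. Therefore the treewidth is 2.

Treewidth 2.
One optimal decomposition is:
Bags: B1 = {d, f, g}  B2 = {a, f, g}  B3 = {a, b, f}  B4 = {a, b, c}  B5 = {b, c, e}  B6 = {c, e, h}
Tree: B1–B2, B2–B3, B3–B4, B4–B5, B5–B6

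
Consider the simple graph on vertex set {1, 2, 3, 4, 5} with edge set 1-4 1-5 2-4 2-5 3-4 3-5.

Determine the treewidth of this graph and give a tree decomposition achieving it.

The largest bag has 3 vertices, giving width 2; this decomposition certifies tw(G) ≤ 2. Since 4–3–5–2–4 is a cycle in G, G is not acyclic. Forests are exactly the graphs of treewidth ≤ 1, so tw(G) ≥ 2. Therefore the treewidth is 2.

Treewidth 2.
Bags: B1 = {3, 4, 5}  B2 = {2, 4, 5}  B3 = {1, 4, 5}
Tree: B1–B2, B2–B3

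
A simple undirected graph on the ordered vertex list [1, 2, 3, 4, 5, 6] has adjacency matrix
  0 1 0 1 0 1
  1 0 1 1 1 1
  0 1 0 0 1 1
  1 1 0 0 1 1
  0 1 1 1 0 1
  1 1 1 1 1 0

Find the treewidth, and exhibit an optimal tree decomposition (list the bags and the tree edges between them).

Treewidth 3.
Bags: B1 = {2, 4, 5, 6}  B2 = {1, 2, 4, 6}  B3 = {2, 3, 5, 6}
Tree: B1–B2, B1–B3

The largest bag has 4 vertices, giving width 3; this decomposition certifies tw(G) ≤ 3. Conversely, {2, 3, 5, 6} is a clique of size 4, and the vertices of any clique must share a bag in every tree decomposition; so some bag has ≥ 4 vertices and tw(G) ≥ 3. Combining the bounds, tw(G) = 3.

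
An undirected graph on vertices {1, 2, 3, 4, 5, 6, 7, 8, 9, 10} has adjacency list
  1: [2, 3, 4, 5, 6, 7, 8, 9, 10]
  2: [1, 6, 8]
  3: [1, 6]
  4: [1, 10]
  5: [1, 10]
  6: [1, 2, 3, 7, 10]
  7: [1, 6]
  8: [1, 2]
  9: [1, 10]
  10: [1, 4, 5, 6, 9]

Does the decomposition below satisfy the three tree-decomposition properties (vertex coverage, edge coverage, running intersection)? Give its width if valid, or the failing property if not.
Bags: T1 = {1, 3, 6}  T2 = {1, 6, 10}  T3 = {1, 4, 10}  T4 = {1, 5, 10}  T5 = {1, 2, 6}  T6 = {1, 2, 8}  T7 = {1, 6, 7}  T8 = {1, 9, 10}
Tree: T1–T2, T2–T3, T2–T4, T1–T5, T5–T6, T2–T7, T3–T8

Yes; width 2.

Every vertex of G appears in some bag (union = {1, 2, 3, 4, 5, 6, 7, 8, 9, 10}); every edge is covered by a bag; and for each vertex v the set of bags containing v is connected in the bag tree. The decomposition is therefore valid. The largest bag has 3 vertices, so the width is 2.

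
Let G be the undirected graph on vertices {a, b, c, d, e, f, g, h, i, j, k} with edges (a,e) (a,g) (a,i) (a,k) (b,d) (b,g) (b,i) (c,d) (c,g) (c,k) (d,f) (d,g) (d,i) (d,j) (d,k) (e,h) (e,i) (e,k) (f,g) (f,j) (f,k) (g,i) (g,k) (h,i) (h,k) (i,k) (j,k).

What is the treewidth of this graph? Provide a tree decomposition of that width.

The largest bag has 4 vertices, giving width 3; this decomposition certifies tw(G) ≤ 3. For the lower bound, the 4 vertices {c, d, g, k} are pairwise adjacent, and any tree decomposition puts a clique entirely inside one bag — forcing width ≥ 3. Therefore the treewidth is 3.

Treewidth 3.
One such decomposition:
Bags: B1 = {b, d, g, i}  B2 = {d, g, i, k}  B3 = {a, g, i, k}  B4 = {c, d, g, k}  B5 = {d, f, g, k}  B6 = {a, e, i, k}  B7 = {e, h, i, k}  B8 = {d, f, j, k}
Tree: B1–B2, B2–B3, B2–B4, B2–B5, B3–B6, B6–B7, B5–B8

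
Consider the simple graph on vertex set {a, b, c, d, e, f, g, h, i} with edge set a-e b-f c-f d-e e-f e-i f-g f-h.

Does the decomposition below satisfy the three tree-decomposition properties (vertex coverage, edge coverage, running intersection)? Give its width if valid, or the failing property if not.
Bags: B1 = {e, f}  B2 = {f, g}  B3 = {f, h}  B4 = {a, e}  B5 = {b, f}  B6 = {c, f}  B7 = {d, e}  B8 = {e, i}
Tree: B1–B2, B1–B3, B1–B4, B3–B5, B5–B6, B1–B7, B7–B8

Yes; width 1.

Every vertex of G appears in some bag (union = {a, b, c, d, e, f, g, h, i}); every edge is covered by a bag; and for each vertex v the set of bags containing v is connected in the bag tree. The decomposition is therefore valid. The largest bag has 2 vertices, so the width is 1.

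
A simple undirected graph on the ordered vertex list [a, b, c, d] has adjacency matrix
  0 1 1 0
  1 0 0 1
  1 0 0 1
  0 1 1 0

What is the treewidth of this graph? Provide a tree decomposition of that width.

Treewidth 2.
One such decomposition:
Bags: B1 = {a, b, c}  B2 = {b, c, d}
Tree: B1–B2

Every bag has size at most 3, so the width is 3 − 1 = 2 and tw(G) ≤ 2. For the lower bound, G contains the cycle b–a–c–d–b, so G is not a forest; only forests have treewidth ≤ 1, hence tw(G) ≥ 2. Hence tw(G) = 2 exactly.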